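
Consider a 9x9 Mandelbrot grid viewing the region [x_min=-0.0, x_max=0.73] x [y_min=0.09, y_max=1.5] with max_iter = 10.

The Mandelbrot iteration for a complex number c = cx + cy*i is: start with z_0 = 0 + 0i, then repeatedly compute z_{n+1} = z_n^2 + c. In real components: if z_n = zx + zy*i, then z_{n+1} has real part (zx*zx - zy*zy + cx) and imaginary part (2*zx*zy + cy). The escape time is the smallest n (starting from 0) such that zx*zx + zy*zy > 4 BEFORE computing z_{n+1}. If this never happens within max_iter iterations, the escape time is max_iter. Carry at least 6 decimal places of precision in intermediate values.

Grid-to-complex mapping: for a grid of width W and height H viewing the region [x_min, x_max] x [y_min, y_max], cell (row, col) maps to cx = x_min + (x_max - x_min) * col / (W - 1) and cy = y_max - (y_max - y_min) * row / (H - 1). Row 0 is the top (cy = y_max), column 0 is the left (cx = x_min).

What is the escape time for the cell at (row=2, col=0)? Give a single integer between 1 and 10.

z_0 = 0 + 0i, c = 0.0000 + 1.1475i
Iter 1: z = 0.0000 + 1.1475i, |z|^2 = 1.3168
Iter 2: z = -1.3168 + 1.1475i, |z|^2 = 3.0506
Iter 3: z = 0.4171 + -1.8745i, |z|^2 = 3.6875
Iter 4: z = -3.3396 + -0.4161i, |z|^2 = 11.3262
Escaped at iteration 4

Answer: 4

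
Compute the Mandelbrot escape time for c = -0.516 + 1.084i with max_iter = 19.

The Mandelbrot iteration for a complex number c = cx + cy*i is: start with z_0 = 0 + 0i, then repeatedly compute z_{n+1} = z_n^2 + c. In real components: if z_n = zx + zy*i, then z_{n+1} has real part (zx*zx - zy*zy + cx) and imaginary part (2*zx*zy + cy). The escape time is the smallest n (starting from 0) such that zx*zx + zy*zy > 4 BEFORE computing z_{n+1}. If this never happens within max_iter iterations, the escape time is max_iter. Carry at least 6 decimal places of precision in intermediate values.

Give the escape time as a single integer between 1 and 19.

Answer: 4

Derivation:
z_0 = 0 + 0i, c = -0.5160 + 1.0840i
Iter 1: z = -0.5160 + 1.0840i, |z|^2 = 1.4413
Iter 2: z = -1.4248 + -0.0347i, |z|^2 = 2.0313
Iter 3: z = 1.5129 + 1.1828i, |z|^2 = 3.6878
Iter 4: z = 0.3736 + 4.6629i, |z|^2 = 21.8826
Escaped at iteration 4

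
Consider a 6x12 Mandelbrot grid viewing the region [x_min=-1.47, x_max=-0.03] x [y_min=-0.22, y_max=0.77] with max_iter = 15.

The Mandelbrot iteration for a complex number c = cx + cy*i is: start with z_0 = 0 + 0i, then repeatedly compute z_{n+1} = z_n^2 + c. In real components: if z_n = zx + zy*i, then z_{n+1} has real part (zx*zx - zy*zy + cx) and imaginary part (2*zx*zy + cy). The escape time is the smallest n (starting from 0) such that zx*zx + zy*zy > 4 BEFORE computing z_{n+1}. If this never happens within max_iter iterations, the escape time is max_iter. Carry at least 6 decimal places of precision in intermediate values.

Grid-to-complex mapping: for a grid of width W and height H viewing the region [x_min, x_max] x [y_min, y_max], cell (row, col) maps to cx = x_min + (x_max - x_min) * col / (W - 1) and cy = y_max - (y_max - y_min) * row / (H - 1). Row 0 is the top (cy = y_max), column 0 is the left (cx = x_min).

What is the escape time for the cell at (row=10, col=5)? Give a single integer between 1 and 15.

Answer: 15

Derivation:
z_0 = 0 + 0i, c = -0.0300 + -0.1300i
Iter 1: z = -0.0300 + -0.1300i, |z|^2 = 0.0178
Iter 2: z = -0.0460 + -0.1222i, |z|^2 = 0.0170
Iter 3: z = -0.0428 + -0.1188i, |z|^2 = 0.0159
Iter 4: z = -0.0423 + -0.1198i, |z|^2 = 0.0161
Iter 5: z = -0.0426 + -0.1199i, |z|^2 = 0.0162
Iter 6: z = -0.0426 + -0.1198i, |z|^2 = 0.0162
Iter 7: z = -0.0425 + -0.1198i, |z|^2 = 0.0162
Iter 8: z = -0.0425 + -0.1198i, |z|^2 = 0.0162
Iter 9: z = -0.0425 + -0.1198i, |z|^2 = 0.0162
Iter 10: z = -0.0425 + -0.1198i, |z|^2 = 0.0162
Iter 11: z = -0.0425 + -0.1198i, |z|^2 = 0.0162
Iter 12: z = -0.0425 + -0.1198i, |z|^2 = 0.0162
Iter 13: z = -0.0425 + -0.1198i, |z|^2 = 0.0162
Iter 14: z = -0.0425 + -0.1198i, |z|^2 = 0.0162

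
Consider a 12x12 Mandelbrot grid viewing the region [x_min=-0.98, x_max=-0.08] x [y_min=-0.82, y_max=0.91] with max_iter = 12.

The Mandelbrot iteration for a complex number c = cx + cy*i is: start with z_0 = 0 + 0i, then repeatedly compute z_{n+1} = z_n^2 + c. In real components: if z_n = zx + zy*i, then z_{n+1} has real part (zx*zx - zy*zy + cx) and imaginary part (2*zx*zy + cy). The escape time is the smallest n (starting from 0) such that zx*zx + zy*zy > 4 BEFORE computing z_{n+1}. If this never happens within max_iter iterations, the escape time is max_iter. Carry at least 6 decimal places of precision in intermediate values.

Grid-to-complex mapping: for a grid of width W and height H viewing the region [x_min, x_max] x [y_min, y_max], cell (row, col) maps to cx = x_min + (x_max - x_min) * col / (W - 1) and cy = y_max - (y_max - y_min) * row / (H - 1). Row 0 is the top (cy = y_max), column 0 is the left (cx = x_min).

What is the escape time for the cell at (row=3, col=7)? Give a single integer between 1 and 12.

Answer: 12

Derivation:
z_0 = 0 + 0i, c = -0.4073 + 0.4382i
Iter 1: z = -0.4073 + 0.4382i, |z|^2 = 0.3579
Iter 2: z = -0.4334 + 0.0813i, |z|^2 = 0.1944
Iter 3: z = -0.2260 + 0.3677i, |z|^2 = 0.1863
Iter 4: z = -0.4914 + 0.2719i, |z|^2 = 0.3154
Iter 5: z = -0.2397 + 0.1709i, |z|^2 = 0.0867
Iter 6: z = -0.3790 + 0.3562i, |z|^2 = 0.2706
Iter 7: z = -0.3905 + 0.1681i, |z|^2 = 0.1808
Iter 8: z = -0.2830 + 0.3069i, |z|^2 = 0.1743
Iter 9: z = -0.4213 + 0.2645i, |z|^2 = 0.2475
Iter 10: z = -0.2997 + 0.2153i, |z|^2 = 0.1362
Iter 11: z = -0.3638 + 0.3091i, |z|^2 = 0.2279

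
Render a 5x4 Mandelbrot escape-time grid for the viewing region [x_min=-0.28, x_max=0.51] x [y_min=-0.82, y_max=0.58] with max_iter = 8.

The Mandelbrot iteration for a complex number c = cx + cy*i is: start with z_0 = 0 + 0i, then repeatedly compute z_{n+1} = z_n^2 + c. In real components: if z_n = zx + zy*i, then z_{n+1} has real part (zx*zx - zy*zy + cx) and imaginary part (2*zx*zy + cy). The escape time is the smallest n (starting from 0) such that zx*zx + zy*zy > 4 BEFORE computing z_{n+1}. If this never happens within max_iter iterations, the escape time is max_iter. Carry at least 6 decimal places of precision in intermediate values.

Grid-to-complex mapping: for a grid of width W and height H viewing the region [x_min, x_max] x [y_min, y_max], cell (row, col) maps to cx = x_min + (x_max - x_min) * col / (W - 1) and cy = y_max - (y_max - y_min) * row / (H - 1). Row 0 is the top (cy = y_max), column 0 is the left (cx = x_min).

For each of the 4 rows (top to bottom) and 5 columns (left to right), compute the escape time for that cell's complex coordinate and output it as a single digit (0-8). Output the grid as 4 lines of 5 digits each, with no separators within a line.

Answer: 88884
88885
88885
88543

Derivation:
(row=0, col=0): c = -0.2800 + 0.5800i → escape time 8
(row=0, col=1): c = -0.0825 + 0.5800i → escape time 8
(row=0, col=2): c = 0.1150 + 0.5800i → escape time 8
(row=0, col=3): c = 0.3125 + 0.5800i → escape time 8
(row=0, col=4): c = 0.5100 + 0.5800i → escape time 4
(row=1, col=0): c = -0.2800 + 0.1133i → escape time 8
(row=1, col=1): c = -0.0825 + 0.1133i → escape time 8
(row=1, col=2): c = 0.1150 + 0.1133i → escape time 8
(row=1, col=3): c = 0.3125 + 0.1133i → escape time 8
(row=1, col=4): c = 0.5100 + 0.1133i → escape time 5
(row=2, col=0): c = -0.2800 + -0.3533i → escape time 8
(row=2, col=1): c = -0.0825 + -0.3533i → escape time 8
(row=2, col=2): c = 0.1150 + -0.3533i → escape time 8
(row=2, col=3): c = 0.3125 + -0.3533i → escape time 8
(row=2, col=4): c = 0.5100 + -0.3533i → escape time 5
(row=3, col=0): c = -0.2800 + -0.8200i → escape time 8
(row=3, col=1): c = -0.0825 + -0.8200i → escape time 8
(row=3, col=2): c = 0.1150 + -0.8200i → escape time 5
(row=3, col=3): c = 0.3125 + -0.8200i → escape time 4
(row=3, col=4): c = 0.5100 + -0.8200i → escape time 3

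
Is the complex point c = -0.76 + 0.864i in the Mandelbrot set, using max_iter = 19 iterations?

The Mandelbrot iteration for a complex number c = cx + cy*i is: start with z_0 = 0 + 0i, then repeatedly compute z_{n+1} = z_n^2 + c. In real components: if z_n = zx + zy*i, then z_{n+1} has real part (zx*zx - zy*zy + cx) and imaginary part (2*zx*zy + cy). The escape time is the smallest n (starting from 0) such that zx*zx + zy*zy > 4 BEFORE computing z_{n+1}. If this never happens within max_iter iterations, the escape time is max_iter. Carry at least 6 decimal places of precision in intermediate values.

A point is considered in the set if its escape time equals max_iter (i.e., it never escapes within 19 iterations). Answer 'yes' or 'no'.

z_0 = 0 + 0i, c = -0.7600 + 0.8640i
Iter 1: z = -0.7600 + 0.8640i, |z|^2 = 1.3241
Iter 2: z = -0.9289 + -0.4493i, |z|^2 = 1.0647
Iter 3: z = -0.0990 + 1.6987i, |z|^2 = 2.8953
Iter 4: z = -3.6357 + 0.5276i, |z|^2 = 13.4965
Escaped at iteration 4

Answer: no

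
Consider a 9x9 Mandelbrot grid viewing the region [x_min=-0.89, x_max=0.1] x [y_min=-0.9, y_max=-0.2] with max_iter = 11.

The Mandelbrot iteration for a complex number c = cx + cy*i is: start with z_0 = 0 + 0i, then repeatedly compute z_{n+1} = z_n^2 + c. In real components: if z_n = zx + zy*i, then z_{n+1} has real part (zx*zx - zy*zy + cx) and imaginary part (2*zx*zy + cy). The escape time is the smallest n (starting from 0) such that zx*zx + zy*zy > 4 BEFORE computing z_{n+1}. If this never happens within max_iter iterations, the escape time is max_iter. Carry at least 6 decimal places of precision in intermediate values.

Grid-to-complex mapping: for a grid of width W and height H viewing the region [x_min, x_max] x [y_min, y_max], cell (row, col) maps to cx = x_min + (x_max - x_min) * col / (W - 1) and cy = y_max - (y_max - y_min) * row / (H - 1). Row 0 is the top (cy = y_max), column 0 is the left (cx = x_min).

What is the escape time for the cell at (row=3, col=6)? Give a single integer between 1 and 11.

Answer: 11

Derivation:
z_0 = 0 + 0i, c = -0.1475 + -0.4625i
Iter 1: z = -0.1475 + -0.4625i, |z|^2 = 0.2357
Iter 2: z = -0.3397 + -0.3261i, |z|^2 = 0.2217
Iter 3: z = -0.1385 + -0.2410i, |z|^2 = 0.0773
Iter 4: z = -0.1864 + -0.3958i, |z|^2 = 0.1914
Iter 5: z = -0.2694 + -0.3149i, |z|^2 = 0.1718
Iter 6: z = -0.1741 + -0.2928i, |z|^2 = 0.1161
Iter 7: z = -0.2029 + -0.3605i, |z|^2 = 0.1712
Iter 8: z = -0.2363 + -0.3162i, |z|^2 = 0.1558
Iter 9: z = -0.1916 + -0.3131i, |z|^2 = 0.1347
Iter 10: z = -0.2088 + -0.3425i, |z|^2 = 0.1609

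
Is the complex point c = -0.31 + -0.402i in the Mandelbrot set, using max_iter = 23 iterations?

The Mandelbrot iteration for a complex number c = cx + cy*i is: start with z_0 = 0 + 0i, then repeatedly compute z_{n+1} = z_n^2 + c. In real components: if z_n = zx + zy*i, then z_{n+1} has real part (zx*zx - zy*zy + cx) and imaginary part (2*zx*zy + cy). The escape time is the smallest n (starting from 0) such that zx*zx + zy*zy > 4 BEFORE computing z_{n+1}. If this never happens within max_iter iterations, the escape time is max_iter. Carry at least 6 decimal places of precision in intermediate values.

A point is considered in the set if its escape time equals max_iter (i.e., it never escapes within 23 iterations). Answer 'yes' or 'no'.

z_0 = 0 + 0i, c = -0.3100 + -0.4020i
Iter 1: z = -0.3100 + -0.4020i, |z|^2 = 0.2577
Iter 2: z = -0.3755 + -0.1528i, |z|^2 = 0.1643
Iter 3: z = -0.1923 + -0.2873i, |z|^2 = 0.1195
Iter 4: z = -0.3555 + -0.2915i, |z|^2 = 0.2114
Iter 5: z = -0.2686 + -0.1947i, |z|^2 = 0.1100
Iter 6: z = -0.2758 + -0.2974i, |z|^2 = 0.1645
Iter 7: z = -0.3224 + -0.2380i, |z|^2 = 0.1606
Iter 8: z = -0.2627 + -0.2486i, |z|^2 = 0.1308
Iter 9: z = -0.3028 + -0.2714i, |z|^2 = 0.1653
Iter 10: z = -0.2920 + -0.2376i, |z|^2 = 0.1417
Iter 11: z = -0.2812 + -0.2632i, |z|^2 = 0.1484
Iter 12: z = -0.3002 + -0.2540i, |z|^2 = 0.1546
Iter 13: z = -0.2844 + -0.2495i, |z|^2 = 0.1431
Iter 14: z = -0.2914 + -0.2601i, |z|^2 = 0.1526
Iter 15: z = -0.2927 + -0.2504i, |z|^2 = 0.1484
Iter 16: z = -0.2870 + -0.2554i, |z|^2 = 0.1476
Iter 17: z = -0.2928 + -0.2554i, |z|^2 = 0.1510
Iter 18: z = -0.2895 + -0.2524i, |z|^2 = 0.1475
Iter 19: z = -0.2899 + -0.2559i, |z|^2 = 0.1495
Iter 20: z = -0.2914 + -0.2536i, |z|^2 = 0.1493
Iter 21: z = -0.2894 + -0.2542i, |z|^2 = 0.1484
Iter 22: z = -0.2908 + -0.2549i, |z|^2 = 0.1496
Did not escape in 23 iterations → in set

Answer: yes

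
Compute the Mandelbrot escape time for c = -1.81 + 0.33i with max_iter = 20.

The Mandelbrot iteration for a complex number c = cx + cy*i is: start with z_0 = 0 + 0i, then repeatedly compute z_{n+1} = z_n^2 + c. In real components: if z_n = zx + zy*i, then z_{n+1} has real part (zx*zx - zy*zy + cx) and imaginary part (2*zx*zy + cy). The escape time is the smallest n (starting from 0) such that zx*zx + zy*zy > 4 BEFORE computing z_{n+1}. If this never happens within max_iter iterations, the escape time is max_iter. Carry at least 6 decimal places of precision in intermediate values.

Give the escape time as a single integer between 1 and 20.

z_0 = 0 + 0i, c = -1.8100 + 0.3300i
Iter 1: z = -1.8100 + 0.3300i, |z|^2 = 3.3850
Iter 2: z = 1.3572 + -0.8646i, |z|^2 = 2.5895
Iter 3: z = -0.7155 + -2.0169i, |z|^2 = 4.5798
Escaped at iteration 3

Answer: 3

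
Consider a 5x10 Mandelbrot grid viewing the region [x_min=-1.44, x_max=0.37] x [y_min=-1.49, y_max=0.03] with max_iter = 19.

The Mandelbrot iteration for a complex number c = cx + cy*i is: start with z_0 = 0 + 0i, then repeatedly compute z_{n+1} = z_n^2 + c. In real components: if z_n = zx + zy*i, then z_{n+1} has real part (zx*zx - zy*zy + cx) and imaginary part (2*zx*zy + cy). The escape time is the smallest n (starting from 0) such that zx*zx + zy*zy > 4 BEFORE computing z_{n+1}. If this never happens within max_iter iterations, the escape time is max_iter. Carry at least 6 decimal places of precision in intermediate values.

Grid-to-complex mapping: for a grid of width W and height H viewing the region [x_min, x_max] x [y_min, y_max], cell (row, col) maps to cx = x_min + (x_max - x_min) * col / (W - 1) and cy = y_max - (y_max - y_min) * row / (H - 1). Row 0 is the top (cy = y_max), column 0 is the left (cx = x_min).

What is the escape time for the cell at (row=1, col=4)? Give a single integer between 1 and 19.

Answer: 19

Derivation:
z_0 = 0 + 0i, c = 0.3700 + -0.1389i
Iter 1: z = 0.3700 + -0.1389i, |z|^2 = 0.1562
Iter 2: z = 0.4876 + -0.2417i, |z|^2 = 0.2962
Iter 3: z = 0.5494 + -0.3746i, |z|^2 = 0.4421
Iter 4: z = 0.5315 + -0.5504i, |z|^2 = 0.5855
Iter 5: z = 0.3495 + -0.7240i, |z|^2 = 0.6463
Iter 6: z = -0.0320 + -0.6450i, |z|^2 = 0.4170
Iter 7: z = -0.0450 + -0.0976i, |z|^2 = 0.0115
Iter 8: z = 0.3625 + -0.1301i, |z|^2 = 0.1483
Iter 9: z = 0.4845 + -0.2332i, |z|^2 = 0.2891
Iter 10: z = 0.5503 + -0.3649i, |z|^2 = 0.4360
Iter 11: z = 0.5397 + -0.5405i, |z|^2 = 0.5834
Iter 12: z = 0.3692 + -0.7223i, |z|^2 = 0.6580
Iter 13: z = -0.0154 + -0.6722i, |z|^2 = 0.4521
Iter 14: z = -0.0817 + -0.1181i, |z|^2 = 0.0206
Iter 15: z = 0.3627 + -0.1196i, |z|^2 = 0.1459
Iter 16: z = 0.4873 + -0.2256i, |z|^2 = 0.2883
Iter 17: z = 0.5565 + -0.3588i, |z|^2 = 0.4384
Iter 18: z = 0.5510 + -0.5382i, |z|^2 = 0.5932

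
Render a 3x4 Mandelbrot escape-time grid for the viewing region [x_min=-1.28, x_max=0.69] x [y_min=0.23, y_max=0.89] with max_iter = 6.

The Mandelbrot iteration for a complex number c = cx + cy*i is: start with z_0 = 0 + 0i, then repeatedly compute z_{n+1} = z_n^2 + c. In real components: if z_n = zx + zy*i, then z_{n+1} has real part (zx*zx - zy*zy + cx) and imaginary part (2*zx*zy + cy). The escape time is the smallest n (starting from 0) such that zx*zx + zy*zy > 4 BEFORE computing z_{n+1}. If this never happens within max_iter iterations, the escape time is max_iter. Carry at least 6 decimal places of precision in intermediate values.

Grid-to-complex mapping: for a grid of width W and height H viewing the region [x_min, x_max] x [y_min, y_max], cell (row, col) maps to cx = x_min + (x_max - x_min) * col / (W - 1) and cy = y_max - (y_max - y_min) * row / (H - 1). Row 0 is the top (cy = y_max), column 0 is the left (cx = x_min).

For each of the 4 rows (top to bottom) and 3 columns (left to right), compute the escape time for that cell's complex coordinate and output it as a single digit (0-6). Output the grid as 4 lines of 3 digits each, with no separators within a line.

Answer: 362
363
663
663

Derivation:
(row=0, col=0): c = -1.2800 + 0.8900i → escape time 3
(row=0, col=1): c = -0.2950 + 0.8900i → escape time 6
(row=0, col=2): c = 0.6900 + 0.8900i → escape time 2
(row=1, col=0): c = -1.2800 + 0.6700i → escape time 3
(row=1, col=1): c = -0.2950 + 0.6700i → escape time 6
(row=1, col=2): c = 0.6900 + 0.6700i → escape time 3
(row=2, col=0): c = -1.2800 + 0.4500i → escape time 6
(row=2, col=1): c = -0.2950 + 0.4500i → escape time 6
(row=2, col=2): c = 0.6900 + 0.4500i → escape time 3
(row=3, col=0): c = -1.2800 + 0.2300i → escape time 6
(row=3, col=1): c = -0.2950 + 0.2300i → escape time 6
(row=3, col=2): c = 0.6900 + 0.2300i → escape time 3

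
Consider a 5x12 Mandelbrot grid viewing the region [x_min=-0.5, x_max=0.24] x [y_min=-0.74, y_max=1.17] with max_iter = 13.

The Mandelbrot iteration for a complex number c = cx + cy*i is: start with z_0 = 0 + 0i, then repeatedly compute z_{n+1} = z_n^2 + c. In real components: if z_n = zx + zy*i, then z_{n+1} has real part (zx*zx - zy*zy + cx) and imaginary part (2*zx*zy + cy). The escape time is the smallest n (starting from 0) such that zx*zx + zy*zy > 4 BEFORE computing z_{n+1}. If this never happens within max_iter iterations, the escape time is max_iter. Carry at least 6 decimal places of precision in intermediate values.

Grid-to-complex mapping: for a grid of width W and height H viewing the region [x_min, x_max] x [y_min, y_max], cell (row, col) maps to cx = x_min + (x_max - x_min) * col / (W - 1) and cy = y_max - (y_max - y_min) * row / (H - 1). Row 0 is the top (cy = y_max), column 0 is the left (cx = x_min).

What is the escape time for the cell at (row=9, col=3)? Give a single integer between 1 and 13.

Answer: 13

Derivation:
z_0 = 0 + 0i, c = 0.0550 + -0.3927i
Iter 1: z = 0.0550 + -0.3927i, |z|^2 = 0.1573
Iter 2: z = -0.0962 + -0.4359i, |z|^2 = 0.1993
Iter 3: z = -0.1258 + -0.3088i, |z|^2 = 0.1112
Iter 4: z = -0.0246 + -0.3150i, |z|^2 = 0.0999
Iter 5: z = -0.0436 + -0.3772i, |z|^2 = 0.1442
Iter 6: z = -0.0854 + -0.3598i, |z|^2 = 0.1367
Iter 7: z = -0.0672 + -0.3313i, |z|^2 = 0.1142
Iter 8: z = -0.0502 + -0.3482i, |z|^2 = 0.1238
Iter 9: z = -0.0637 + -0.3577i, |z|^2 = 0.1320
Iter 10: z = -0.0689 + -0.3471i, |z|^2 = 0.1252
Iter 11: z = -0.0607 + -0.3449i, |z|^2 = 0.1226
Iter 12: z = -0.0603 + -0.3508i, |z|^2 = 0.1267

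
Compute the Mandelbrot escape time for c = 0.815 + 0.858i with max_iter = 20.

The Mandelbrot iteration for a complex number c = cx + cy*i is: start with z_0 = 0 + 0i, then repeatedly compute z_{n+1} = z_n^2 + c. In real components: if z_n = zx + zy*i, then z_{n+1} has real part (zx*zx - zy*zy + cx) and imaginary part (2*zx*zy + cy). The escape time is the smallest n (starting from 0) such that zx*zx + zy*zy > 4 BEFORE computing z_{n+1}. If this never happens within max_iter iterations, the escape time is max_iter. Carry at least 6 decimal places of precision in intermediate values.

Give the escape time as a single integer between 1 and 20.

z_0 = 0 + 0i, c = 0.8150 + 0.8580i
Iter 1: z = 0.8150 + 0.8580i, |z|^2 = 1.4004
Iter 2: z = 0.7431 + 2.2565i, |z|^2 = 5.6441
Escaped at iteration 2

Answer: 2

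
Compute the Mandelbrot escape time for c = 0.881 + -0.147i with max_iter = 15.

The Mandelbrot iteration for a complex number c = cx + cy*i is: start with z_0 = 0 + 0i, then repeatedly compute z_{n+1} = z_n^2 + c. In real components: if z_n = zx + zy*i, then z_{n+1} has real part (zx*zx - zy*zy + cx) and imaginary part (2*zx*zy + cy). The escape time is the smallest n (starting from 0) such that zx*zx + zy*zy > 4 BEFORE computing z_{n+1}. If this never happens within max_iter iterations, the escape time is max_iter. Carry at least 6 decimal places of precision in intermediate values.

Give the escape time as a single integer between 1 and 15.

z_0 = 0 + 0i, c = 0.8810 + -0.1470i
Iter 1: z = 0.8810 + -0.1470i, |z|^2 = 0.7978
Iter 2: z = 1.6356 + -0.4060i, |z|^2 = 2.8399
Iter 3: z = 3.3912 + -1.4751i, |z|^2 = 13.6761
Escaped at iteration 3

Answer: 3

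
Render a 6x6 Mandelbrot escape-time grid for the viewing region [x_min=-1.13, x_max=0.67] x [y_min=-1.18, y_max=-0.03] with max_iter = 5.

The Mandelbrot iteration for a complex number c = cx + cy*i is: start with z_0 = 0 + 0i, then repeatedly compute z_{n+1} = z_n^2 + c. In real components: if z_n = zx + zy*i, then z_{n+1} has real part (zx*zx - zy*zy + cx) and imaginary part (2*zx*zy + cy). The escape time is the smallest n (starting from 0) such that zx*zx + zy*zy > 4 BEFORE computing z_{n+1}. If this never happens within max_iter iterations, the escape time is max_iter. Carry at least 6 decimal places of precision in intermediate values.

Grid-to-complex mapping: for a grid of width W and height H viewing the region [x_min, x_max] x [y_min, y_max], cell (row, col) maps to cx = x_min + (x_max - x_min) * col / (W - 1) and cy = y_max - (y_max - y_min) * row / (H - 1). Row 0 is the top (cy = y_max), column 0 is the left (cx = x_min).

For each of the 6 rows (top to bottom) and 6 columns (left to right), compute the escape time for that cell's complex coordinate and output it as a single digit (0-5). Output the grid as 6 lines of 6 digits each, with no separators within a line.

Answer: 555554
555553
555553
345553
335542
333322

Derivation:
(row=0, col=0): c = -1.1300 + -0.0300i → escape time 5
(row=0, col=1): c = -0.7700 + -0.0300i → escape time 5
(row=0, col=2): c = -0.4100 + -0.0300i → escape time 5
(row=0, col=3): c = -0.0500 + -0.0300i → escape time 5
(row=0, col=4): c = 0.3100 + -0.0300i → escape time 5
(row=0, col=5): c = 0.6700 + -0.0300i → escape time 4
(row=1, col=0): c = -1.1300 + -0.2600i → escape time 5
(row=1, col=1): c = -0.7700 + -0.2600i → escape time 5
(row=1, col=2): c = -0.4100 + -0.2600i → escape time 5
(row=1, col=3): c = -0.0500 + -0.2600i → escape time 5
(row=1, col=4): c = 0.3100 + -0.2600i → escape time 5
(row=1, col=5): c = 0.6700 + -0.2600i → escape time 3
(row=2, col=0): c = -1.1300 + -0.4900i → escape time 5
(row=2, col=1): c = -0.7700 + -0.4900i → escape time 5
(row=2, col=2): c = -0.4100 + -0.4900i → escape time 5
(row=2, col=3): c = -0.0500 + -0.4900i → escape time 5
(row=2, col=4): c = 0.3100 + -0.4900i → escape time 5
(row=2, col=5): c = 0.6700 + -0.4900i → escape time 3
(row=3, col=0): c = -1.1300 + -0.7200i → escape time 3
(row=3, col=1): c = -0.7700 + -0.7200i → escape time 4
(row=3, col=2): c = -0.4100 + -0.7200i → escape time 5
(row=3, col=3): c = -0.0500 + -0.7200i → escape time 5
(row=3, col=4): c = 0.3100 + -0.7200i → escape time 5
(row=3, col=5): c = 0.6700 + -0.7200i → escape time 3
(row=4, col=0): c = -1.1300 + -0.9500i → escape time 3
(row=4, col=1): c = -0.7700 + -0.9500i → escape time 3
(row=4, col=2): c = -0.4100 + -0.9500i → escape time 5
(row=4, col=3): c = -0.0500 + -0.9500i → escape time 5
(row=4, col=4): c = 0.3100 + -0.9500i → escape time 4
(row=4, col=5): c = 0.6700 + -0.9500i → escape time 2
(row=5, col=0): c = -1.1300 + -1.1800i → escape time 3
(row=5, col=1): c = -0.7700 + -1.1800i → escape time 3
(row=5, col=2): c = -0.4100 + -1.1800i → escape time 3
(row=5, col=3): c = -0.0500 + -1.1800i → escape time 3
(row=5, col=4): c = 0.3100 + -1.1800i → escape time 2
(row=5, col=5): c = 0.6700 + -1.1800i → escape time 2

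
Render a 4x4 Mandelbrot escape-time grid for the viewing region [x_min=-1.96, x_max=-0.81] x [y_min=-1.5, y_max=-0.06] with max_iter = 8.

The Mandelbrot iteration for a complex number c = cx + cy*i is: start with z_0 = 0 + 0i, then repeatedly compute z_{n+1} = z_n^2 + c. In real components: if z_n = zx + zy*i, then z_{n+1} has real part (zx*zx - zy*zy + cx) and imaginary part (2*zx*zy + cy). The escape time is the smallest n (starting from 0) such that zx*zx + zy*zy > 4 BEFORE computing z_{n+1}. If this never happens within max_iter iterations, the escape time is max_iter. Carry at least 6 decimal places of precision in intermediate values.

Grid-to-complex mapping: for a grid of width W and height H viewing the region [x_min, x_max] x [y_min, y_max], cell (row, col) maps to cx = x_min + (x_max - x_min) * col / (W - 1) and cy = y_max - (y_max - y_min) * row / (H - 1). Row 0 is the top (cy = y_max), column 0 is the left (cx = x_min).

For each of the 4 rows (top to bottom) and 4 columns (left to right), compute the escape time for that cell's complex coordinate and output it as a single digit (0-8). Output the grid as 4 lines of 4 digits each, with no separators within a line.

(row=0, col=0): c = -1.9600 + -0.0600i → escape time 5
(row=0, col=1): c = -1.5767 + -0.0600i → escape time 7
(row=0, col=2): c = -1.1933 + -0.0600i → escape time 8
(row=0, col=3): c = -0.8100 + -0.0600i → escape time 8
(row=1, col=0): c = -1.9600 + -0.5400i → escape time 1
(row=1, col=1): c = -1.5767 + -0.5400i → escape time 3
(row=1, col=2): c = -1.1933 + -0.5400i → escape time 4
(row=1, col=3): c = -0.8100 + -0.5400i → escape time 6
(row=2, col=0): c = -1.9600 + -1.0200i → escape time 1
(row=2, col=1): c = -1.5767 + -1.0200i → escape time 2
(row=2, col=2): c = -1.1933 + -1.0200i → escape time 3
(row=2, col=3): c = -0.8100 + -1.0200i → escape time 3
(row=3, col=0): c = -1.9600 + -1.5000i → escape time 1
(row=3, col=1): c = -1.5767 + -1.5000i → escape time 1
(row=3, col=2): c = -1.1933 + -1.5000i → escape time 2
(row=3, col=3): c = -0.8100 + -1.5000i → escape time 2

Answer: 5788
1346
1233
1122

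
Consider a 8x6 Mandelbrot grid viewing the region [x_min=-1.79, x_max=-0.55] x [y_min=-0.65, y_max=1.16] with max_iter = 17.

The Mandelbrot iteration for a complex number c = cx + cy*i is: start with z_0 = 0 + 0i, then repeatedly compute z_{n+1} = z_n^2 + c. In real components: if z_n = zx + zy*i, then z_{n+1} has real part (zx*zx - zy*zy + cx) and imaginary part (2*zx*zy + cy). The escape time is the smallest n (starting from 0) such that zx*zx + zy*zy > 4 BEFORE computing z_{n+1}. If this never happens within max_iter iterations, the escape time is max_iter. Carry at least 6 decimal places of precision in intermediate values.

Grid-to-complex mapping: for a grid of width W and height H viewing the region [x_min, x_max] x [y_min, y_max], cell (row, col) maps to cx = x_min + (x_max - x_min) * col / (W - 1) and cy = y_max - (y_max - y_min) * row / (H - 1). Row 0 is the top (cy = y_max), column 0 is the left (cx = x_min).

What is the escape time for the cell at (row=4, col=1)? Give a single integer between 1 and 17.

z_0 = 0 + 0i, c = -1.6129 + -0.2880i
Iter 1: z = -1.6129 + -0.2880i, |z|^2 = 2.6843
Iter 2: z = 0.9055 + 0.6410i, |z|^2 = 1.2308
Iter 3: z = -1.2038 + 0.8729i, |z|^2 = 2.2110
Iter 4: z = -0.9256 + -2.3895i, |z|^2 = 6.5666
Escaped at iteration 4

Answer: 4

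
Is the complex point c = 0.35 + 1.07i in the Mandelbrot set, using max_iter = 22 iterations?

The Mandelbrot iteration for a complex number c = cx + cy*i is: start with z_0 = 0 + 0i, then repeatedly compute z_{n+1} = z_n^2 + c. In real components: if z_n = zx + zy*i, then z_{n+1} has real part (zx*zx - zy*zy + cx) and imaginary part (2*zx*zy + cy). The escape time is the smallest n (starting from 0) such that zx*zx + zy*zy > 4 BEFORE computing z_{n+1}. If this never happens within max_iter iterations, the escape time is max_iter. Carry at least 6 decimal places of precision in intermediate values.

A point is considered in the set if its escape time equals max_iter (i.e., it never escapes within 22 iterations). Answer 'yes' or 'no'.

z_0 = 0 + 0i, c = 0.3500 + 1.0700i
Iter 1: z = 0.3500 + 1.0700i, |z|^2 = 1.2674
Iter 2: z = -0.6724 + 1.8190i, |z|^2 = 3.7609
Iter 3: z = -2.5066 + -1.3762i, |z|^2 = 8.1771
Escaped at iteration 3

Answer: no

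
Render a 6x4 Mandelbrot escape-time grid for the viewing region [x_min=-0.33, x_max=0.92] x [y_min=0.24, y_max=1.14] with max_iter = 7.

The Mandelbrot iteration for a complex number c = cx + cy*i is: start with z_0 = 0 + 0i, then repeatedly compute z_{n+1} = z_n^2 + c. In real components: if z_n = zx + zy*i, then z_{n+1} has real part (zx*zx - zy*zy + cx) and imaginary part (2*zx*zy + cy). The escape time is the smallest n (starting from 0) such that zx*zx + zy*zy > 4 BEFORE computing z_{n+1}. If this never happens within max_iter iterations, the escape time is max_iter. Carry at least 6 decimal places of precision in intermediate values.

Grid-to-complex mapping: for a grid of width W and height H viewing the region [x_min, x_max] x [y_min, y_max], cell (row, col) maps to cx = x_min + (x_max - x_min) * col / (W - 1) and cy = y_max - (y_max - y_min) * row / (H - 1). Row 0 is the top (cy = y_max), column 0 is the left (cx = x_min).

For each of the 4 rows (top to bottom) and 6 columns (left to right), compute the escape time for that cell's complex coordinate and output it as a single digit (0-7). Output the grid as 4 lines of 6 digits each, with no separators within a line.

Answer: 443222
775322
777632
777733

Derivation:
(row=0, col=0): c = -0.3300 + 1.1400i → escape time 4
(row=0, col=1): c = -0.0800 + 1.1400i → escape time 4
(row=0, col=2): c = 0.1700 + 1.1400i → escape time 3
(row=0, col=3): c = 0.4200 + 1.1400i → escape time 2
(row=0, col=4): c = 0.6700 + 1.1400i → escape time 2
(row=0, col=5): c = 0.9200 + 1.1400i → escape time 2
(row=1, col=0): c = -0.3300 + 0.8400i → escape time 7
(row=1, col=1): c = -0.0800 + 0.8400i → escape time 7
(row=1, col=2): c = 0.1700 + 0.8400i → escape time 5
(row=1, col=3): c = 0.4200 + 0.8400i → escape time 3
(row=1, col=4): c = 0.6700 + 0.8400i → escape time 2
(row=1, col=5): c = 0.9200 + 0.8400i → escape time 2
(row=2, col=0): c = -0.3300 + 0.5400i → escape time 7
(row=2, col=1): c = -0.0800 + 0.5400i → escape time 7
(row=2, col=2): c = 0.1700 + 0.5400i → escape time 7
(row=2, col=3): c = 0.4200 + 0.5400i → escape time 6
(row=2, col=4): c = 0.6700 + 0.5400i → escape time 3
(row=2, col=5): c = 0.9200 + 0.5400i → escape time 2
(row=3, col=0): c = -0.3300 + 0.2400i → escape time 7
(row=3, col=1): c = -0.0800 + 0.2400i → escape time 7
(row=3, col=2): c = 0.1700 + 0.2400i → escape time 7
(row=3, col=3): c = 0.4200 + 0.2400i → escape time 7
(row=3, col=4): c = 0.6700 + 0.2400i → escape time 3
(row=3, col=5): c = 0.9200 + 0.2400i → escape time 3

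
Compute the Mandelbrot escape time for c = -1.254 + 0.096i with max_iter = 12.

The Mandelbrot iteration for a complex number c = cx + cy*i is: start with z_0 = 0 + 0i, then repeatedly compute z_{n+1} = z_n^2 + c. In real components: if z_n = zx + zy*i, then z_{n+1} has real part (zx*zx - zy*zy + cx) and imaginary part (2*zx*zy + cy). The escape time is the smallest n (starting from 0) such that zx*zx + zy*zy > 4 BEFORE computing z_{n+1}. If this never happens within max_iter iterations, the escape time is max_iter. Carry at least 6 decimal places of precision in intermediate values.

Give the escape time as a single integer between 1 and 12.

Answer: 12

Derivation:
z_0 = 0 + 0i, c = -1.2540 + 0.0960i
Iter 1: z = -1.2540 + 0.0960i, |z|^2 = 1.5817
Iter 2: z = 0.3093 + -0.1448i, |z|^2 = 0.1166
Iter 3: z = -1.1793 + 0.0064i, |z|^2 = 1.3908
Iter 4: z = 0.1367 + 0.0808i, |z|^2 = 0.0252
Iter 5: z = -1.2418 + 0.1181i, |z|^2 = 1.5561
Iter 6: z = 0.2742 + -0.1973i, |z|^2 = 0.1141
Iter 7: z = -1.2177 + -0.0122i, |z|^2 = 1.4830
Iter 8: z = 0.2287 + 0.1257i, |z|^2 = 0.0681
Iter 9: z = -1.2175 + 0.1535i, |z|^2 = 1.5059
Iter 10: z = 0.2048 + -0.2778i, |z|^2 = 0.1191
Iter 11: z = -1.2892 + -0.0178i, |z|^2 = 1.6625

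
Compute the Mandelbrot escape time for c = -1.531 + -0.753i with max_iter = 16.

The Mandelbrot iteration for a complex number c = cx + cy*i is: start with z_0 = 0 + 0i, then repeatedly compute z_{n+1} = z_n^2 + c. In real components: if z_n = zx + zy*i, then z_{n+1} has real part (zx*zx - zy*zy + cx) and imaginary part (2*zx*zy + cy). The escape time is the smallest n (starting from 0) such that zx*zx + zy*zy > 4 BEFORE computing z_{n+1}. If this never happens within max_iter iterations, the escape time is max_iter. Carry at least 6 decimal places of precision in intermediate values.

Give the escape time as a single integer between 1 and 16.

z_0 = 0 + 0i, c = -1.5310 + -0.7530i
Iter 1: z = -1.5310 + -0.7530i, |z|^2 = 2.9110
Iter 2: z = 0.2460 + 1.5527i, |z|^2 = 2.4713
Iter 3: z = -3.8813 + 0.0108i, |z|^2 = 15.0649
Escaped at iteration 3

Answer: 3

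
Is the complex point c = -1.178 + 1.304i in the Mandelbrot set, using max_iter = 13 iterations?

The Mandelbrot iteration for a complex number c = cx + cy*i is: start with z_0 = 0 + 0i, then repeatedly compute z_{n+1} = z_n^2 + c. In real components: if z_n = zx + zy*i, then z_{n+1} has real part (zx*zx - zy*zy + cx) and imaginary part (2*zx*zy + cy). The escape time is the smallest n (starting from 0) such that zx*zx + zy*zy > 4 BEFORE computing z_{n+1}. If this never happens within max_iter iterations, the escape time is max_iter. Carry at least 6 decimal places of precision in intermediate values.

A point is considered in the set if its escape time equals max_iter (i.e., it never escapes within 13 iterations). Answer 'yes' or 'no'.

z_0 = 0 + 0i, c = -1.1780 + 1.3040i
Iter 1: z = -1.1780 + 1.3040i, |z|^2 = 3.0881
Iter 2: z = -1.4907 + -1.7682i, |z|^2 = 5.3489
Escaped at iteration 2

Answer: no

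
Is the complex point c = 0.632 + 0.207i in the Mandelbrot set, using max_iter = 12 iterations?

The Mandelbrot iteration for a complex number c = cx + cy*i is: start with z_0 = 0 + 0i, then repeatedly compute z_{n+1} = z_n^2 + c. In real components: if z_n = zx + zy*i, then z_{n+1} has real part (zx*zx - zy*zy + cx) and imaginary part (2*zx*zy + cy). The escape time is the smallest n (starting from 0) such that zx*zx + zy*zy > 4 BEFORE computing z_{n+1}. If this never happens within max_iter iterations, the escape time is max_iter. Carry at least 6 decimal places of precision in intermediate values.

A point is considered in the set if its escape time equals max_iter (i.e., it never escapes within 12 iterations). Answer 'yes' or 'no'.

z_0 = 0 + 0i, c = 0.6320 + 0.2070i
Iter 1: z = 0.6320 + 0.2070i, |z|^2 = 0.4423
Iter 2: z = 0.9886 + 0.4686i, |z|^2 = 1.1969
Iter 3: z = 1.3896 + 1.1336i, |z|^2 = 3.2161
Iter 4: z = 1.2781 + 3.3576i, |z|^2 = 12.9069
Escaped at iteration 4

Answer: no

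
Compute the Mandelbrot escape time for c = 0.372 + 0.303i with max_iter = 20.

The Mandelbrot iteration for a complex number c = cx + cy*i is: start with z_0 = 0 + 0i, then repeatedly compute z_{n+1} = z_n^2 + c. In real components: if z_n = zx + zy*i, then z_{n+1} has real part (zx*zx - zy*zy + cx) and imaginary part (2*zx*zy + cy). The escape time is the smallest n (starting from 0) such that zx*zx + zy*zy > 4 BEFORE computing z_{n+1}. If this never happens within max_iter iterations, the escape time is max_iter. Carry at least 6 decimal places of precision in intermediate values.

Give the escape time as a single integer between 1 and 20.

z_0 = 0 + 0i, c = 0.3720 + 0.3030i
Iter 1: z = 0.3720 + 0.3030i, |z|^2 = 0.2302
Iter 2: z = 0.4186 + 0.5284i, |z|^2 = 0.4544
Iter 3: z = 0.2680 + 0.7454i, |z|^2 = 0.6274
Iter 4: z = -0.1118 + 0.7025i, |z|^2 = 0.5060
Iter 5: z = -0.1090 + 0.1460i, |z|^2 = 0.0332
Iter 6: z = 0.3626 + 0.2712i, |z|^2 = 0.2050
Iter 7: z = 0.4299 + 0.4997i, |z|^2 = 0.4345
Iter 8: z = 0.3072 + 0.7326i, |z|^2 = 0.6311
Iter 9: z = -0.0704 + 0.7531i, |z|^2 = 0.5721
Iter 10: z = -0.1902 + 0.1970i, |z|^2 = 0.0750
Iter 11: z = 0.3694 + 0.2281i, |z|^2 = 0.1884
Iter 12: z = 0.4564 + 0.4715i, |z|^2 = 0.4306
Iter 13: z = 0.3580 + 0.7334i, |z|^2 = 0.6660
Iter 14: z = -0.0376 + 0.8281i, |z|^2 = 0.6872
Iter 15: z = -0.3124 + 0.2406i, |z|^2 = 0.1555
Iter 16: z = 0.4117 + 0.1527i, |z|^2 = 0.1928
Iter 17: z = 0.5182 + 0.4287i, |z|^2 = 0.4523
Iter 18: z = 0.4567 + 0.7473i, |z|^2 = 0.7670
Iter 19: z = 0.0222 + 0.9856i, |z|^2 = 0.9718

Answer: 20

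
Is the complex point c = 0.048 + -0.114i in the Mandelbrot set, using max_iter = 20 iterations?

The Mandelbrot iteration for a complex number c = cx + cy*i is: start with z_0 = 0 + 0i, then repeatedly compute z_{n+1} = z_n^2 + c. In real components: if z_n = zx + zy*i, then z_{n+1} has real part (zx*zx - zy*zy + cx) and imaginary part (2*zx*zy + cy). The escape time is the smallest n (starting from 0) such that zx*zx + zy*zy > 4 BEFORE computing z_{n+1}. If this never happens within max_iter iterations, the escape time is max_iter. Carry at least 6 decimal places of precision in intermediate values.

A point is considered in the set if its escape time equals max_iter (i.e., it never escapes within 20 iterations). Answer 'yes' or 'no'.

Answer: yes

Derivation:
z_0 = 0 + 0i, c = 0.0480 + -0.1140i
Iter 1: z = 0.0480 + -0.1140i, |z|^2 = 0.0153
Iter 2: z = 0.0373 + -0.1249i, |z|^2 = 0.0170
Iter 3: z = 0.0338 + -0.1233i, |z|^2 = 0.0163
Iter 4: z = 0.0339 + -0.1223i, |z|^2 = 0.0161
Iter 5: z = 0.0342 + -0.1223i, |z|^2 = 0.0161
Iter 6: z = 0.0342 + -0.1224i, |z|^2 = 0.0161
Iter 7: z = 0.0342 + -0.1224i, |z|^2 = 0.0161
Iter 8: z = 0.0342 + -0.1224i, |z|^2 = 0.0161
Iter 9: z = 0.0342 + -0.1224i, |z|^2 = 0.0161
Iter 10: z = 0.0342 + -0.1224i, |z|^2 = 0.0161
Iter 11: z = 0.0342 + -0.1224i, |z|^2 = 0.0161
Iter 12: z = 0.0342 + -0.1224i, |z|^2 = 0.0161
Iter 13: z = 0.0342 + -0.1224i, |z|^2 = 0.0161
Iter 14: z = 0.0342 + -0.1224i, |z|^2 = 0.0161
Iter 15: z = 0.0342 + -0.1224i, |z|^2 = 0.0161
Iter 16: z = 0.0342 + -0.1224i, |z|^2 = 0.0161
Iter 17: z = 0.0342 + -0.1224i, |z|^2 = 0.0161
Iter 18: z = 0.0342 + -0.1224i, |z|^2 = 0.0161
Iter 19: z = 0.0342 + -0.1224i, |z|^2 = 0.0161
Did not escape in 20 iterations → in set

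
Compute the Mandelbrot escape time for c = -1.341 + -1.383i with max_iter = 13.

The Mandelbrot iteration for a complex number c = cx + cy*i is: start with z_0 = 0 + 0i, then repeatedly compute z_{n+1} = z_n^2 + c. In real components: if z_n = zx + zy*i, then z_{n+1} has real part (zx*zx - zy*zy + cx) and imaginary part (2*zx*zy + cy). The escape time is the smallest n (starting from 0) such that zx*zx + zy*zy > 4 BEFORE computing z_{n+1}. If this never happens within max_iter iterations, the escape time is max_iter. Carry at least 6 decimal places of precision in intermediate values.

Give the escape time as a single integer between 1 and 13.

z_0 = 0 + 0i, c = -1.3410 + -1.3830i
Iter 1: z = -1.3410 + -1.3830i, |z|^2 = 3.7110
Iter 2: z = -1.4554 + 2.3262i, |z|^2 = 7.5294
Escaped at iteration 2

Answer: 2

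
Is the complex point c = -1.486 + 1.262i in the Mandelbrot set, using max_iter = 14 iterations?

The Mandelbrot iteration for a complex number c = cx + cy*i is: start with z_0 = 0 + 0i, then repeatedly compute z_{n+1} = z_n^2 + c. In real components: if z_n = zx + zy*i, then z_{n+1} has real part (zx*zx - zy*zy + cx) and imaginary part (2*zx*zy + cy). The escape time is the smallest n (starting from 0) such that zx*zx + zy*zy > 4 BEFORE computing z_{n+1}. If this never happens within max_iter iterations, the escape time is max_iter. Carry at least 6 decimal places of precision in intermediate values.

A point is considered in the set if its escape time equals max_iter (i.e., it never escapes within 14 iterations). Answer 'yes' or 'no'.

Answer: no

Derivation:
z_0 = 0 + 0i, c = -1.4860 + 1.2620i
Iter 1: z = -1.4860 + 1.2620i, |z|^2 = 3.8008
Iter 2: z = -0.8704 + -2.4887i, |z|^2 = 6.9511
Escaped at iteration 2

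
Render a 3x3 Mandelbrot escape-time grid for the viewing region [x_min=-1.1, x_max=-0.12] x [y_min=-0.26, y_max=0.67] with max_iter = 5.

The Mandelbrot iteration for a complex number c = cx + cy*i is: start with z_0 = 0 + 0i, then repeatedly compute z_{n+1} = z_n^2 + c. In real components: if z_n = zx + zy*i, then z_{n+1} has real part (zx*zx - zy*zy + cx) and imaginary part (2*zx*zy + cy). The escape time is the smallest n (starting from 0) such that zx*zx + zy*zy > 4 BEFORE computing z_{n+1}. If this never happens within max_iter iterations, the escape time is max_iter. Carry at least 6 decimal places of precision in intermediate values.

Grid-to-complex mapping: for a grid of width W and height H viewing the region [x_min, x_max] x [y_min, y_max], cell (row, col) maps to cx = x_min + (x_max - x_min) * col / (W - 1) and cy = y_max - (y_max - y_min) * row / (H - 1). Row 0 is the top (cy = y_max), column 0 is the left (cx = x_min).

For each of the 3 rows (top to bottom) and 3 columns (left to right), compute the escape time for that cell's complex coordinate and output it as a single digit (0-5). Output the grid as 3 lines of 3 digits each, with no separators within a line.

(row=0, col=0): c = -1.1000 + 0.6700i → escape time 3
(row=0, col=1): c = -0.6100 + 0.6700i → escape time 5
(row=0, col=2): c = -0.1200 + 0.6700i → escape time 5
(row=1, col=0): c = -1.1000 + 0.2050i → escape time 5
(row=1, col=1): c = -0.6100 + 0.2050i → escape time 5
(row=1, col=2): c = -0.1200 + 0.2050i → escape time 5
(row=2, col=0): c = -1.1000 + -0.2600i → escape time 5
(row=2, col=1): c = -0.6100 + -0.2600i → escape time 5
(row=2, col=2): c = -0.1200 + -0.2600i → escape time 5

Answer: 355
555
555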